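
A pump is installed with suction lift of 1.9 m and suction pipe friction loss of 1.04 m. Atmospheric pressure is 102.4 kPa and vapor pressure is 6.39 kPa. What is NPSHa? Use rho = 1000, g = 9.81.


NPSHa = p_atm/(rho*g) - z_s - hf_s - p_vap/(rho*g).
p_atm/(rho*g) = 102.4*1000 / (1000*9.81) = 10.438 m.
p_vap/(rho*g) = 6.39*1000 / (1000*9.81) = 0.651 m.
NPSHa = 10.438 - 1.9 - 1.04 - 0.651
      = 6.85 m.

6.85


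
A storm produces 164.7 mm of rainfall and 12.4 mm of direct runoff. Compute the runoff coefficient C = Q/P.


The runoff coefficient C = runoff depth / rainfall depth.
C = 12.4 / 164.7
  = 0.0753.

0.0753


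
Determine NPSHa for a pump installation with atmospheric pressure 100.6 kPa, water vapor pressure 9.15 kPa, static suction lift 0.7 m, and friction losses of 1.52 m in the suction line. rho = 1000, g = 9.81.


NPSHa = p_atm/(rho*g) - z_s - hf_s - p_vap/(rho*g).
p_atm/(rho*g) = 100.6*1000 / (1000*9.81) = 10.255 m.
p_vap/(rho*g) = 9.15*1000 / (1000*9.81) = 0.933 m.
NPSHa = 10.255 - 0.7 - 1.52 - 0.933
      = 7.1 m.

7.1


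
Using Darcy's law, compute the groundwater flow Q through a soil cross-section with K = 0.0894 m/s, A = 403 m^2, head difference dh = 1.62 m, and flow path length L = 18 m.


Darcy's law: Q = K * A * i, where i = dh/L.
Hydraulic gradient i = 1.62 / 18 = 0.09.
Q = 0.0894 * 403 * 0.09
  = 3.2425 m^3/s.

3.2425


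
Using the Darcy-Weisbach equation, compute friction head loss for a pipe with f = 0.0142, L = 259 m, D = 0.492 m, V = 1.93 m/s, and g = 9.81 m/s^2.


Darcy-Weisbach equation: h_f = f * (L/D) * V^2/(2g).
f * L/D = 0.0142 * 259/0.492 = 7.4752.
V^2/(2g) = 1.93^2 / (2*9.81) = 3.7249 / 19.62 = 0.1899 m.
h_f = 7.4752 * 0.1899 = 1.419 m.

1.419


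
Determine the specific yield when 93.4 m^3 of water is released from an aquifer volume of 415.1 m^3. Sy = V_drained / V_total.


Specific yield Sy = Volume drained / Total volume.
Sy = 93.4 / 415.1
   = 0.225.

0.225


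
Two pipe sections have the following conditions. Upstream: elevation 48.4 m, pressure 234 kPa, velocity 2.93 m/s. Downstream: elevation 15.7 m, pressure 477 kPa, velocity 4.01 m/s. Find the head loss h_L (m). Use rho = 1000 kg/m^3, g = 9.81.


Total head at each section: H = z + p/(rho*g) + V^2/(2g).
H1 = 48.4 + 234*1000/(1000*9.81) + 2.93^2/(2*9.81)
   = 48.4 + 23.853 + 0.4376
   = 72.691 m.
H2 = 15.7 + 477*1000/(1000*9.81) + 4.01^2/(2*9.81)
   = 15.7 + 48.624 + 0.8196
   = 65.143 m.
h_L = H1 - H2 = 72.691 - 65.143 = 7.547 m.

7.547


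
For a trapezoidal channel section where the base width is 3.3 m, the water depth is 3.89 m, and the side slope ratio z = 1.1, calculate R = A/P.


For a trapezoidal section with side slope z:
A = (b + z*y)*y = (3.3 + 1.1*3.89)*3.89 = 29.482 m^2.
P = b + 2*y*sqrt(1 + z^2) = 3.3 + 2*3.89*sqrt(1 + 1.1^2) = 14.866 m.
R = A/P = 29.482 / 14.866 = 1.9832 m.

1.9832


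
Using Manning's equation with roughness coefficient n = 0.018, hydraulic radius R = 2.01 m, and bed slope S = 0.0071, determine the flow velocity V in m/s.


Manning's equation gives V = (1/n) * R^(2/3) * S^(1/2).
First, compute R^(2/3) = 2.01^(2/3) = 1.5927.
Next, S^(1/2) = 0.0071^(1/2) = 0.084261.
Then 1/n = 1/0.018 = 55.56.
V = 55.56 * 1.5927 * 0.084261 = 7.4557 m/s.

7.4557


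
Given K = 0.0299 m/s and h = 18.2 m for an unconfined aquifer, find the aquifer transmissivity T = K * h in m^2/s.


Transmissivity is defined as T = K * h.
T = 0.0299 * 18.2
  = 0.5442 m^2/s.

0.5442


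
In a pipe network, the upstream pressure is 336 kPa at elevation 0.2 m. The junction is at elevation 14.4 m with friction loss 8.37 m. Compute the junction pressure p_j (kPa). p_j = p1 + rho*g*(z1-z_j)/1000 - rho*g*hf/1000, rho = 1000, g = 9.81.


Junction pressure: p_j = p1 + rho*g*(z1 - z_j)/1000 - rho*g*hf/1000.
Elevation term = 1000*9.81*(0.2 - 14.4)/1000 = -139.302 kPa.
Friction term = 1000*9.81*8.37/1000 = 82.11 kPa.
p_j = 336 + -139.302 - 82.11 = 114.59 kPa.

114.59


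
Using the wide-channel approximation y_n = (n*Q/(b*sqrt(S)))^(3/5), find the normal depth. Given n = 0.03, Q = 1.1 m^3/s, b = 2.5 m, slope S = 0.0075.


We use the wide-channel approximation y_n = (n*Q/(b*sqrt(S)))^(3/5).
sqrt(S) = sqrt(0.0075) = 0.086603.
Numerator: n*Q = 0.03 * 1.1 = 0.033.
Denominator: b*sqrt(S) = 2.5 * 0.086603 = 0.216507.
arg = 0.1524.
y_n = 0.1524^(3/5) = 0.3235 m.

0.3235


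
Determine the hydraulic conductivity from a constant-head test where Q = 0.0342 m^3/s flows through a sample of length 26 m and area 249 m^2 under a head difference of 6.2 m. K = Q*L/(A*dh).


From K = Q*L / (A*dh):
Numerator: Q*L = 0.0342 * 26 = 0.8892.
Denominator: A*dh = 249 * 6.2 = 1543.8.
K = 0.8892 / 1543.8 = 0.000576 m/s.

0.000576


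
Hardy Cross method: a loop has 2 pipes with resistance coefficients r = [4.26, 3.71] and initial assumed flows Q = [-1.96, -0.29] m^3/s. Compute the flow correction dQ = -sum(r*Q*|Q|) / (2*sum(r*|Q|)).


Numerator terms (r*Q*|Q|): 4.26*-1.96*|-1.96| = -16.3652; 3.71*-0.29*|-0.29| = -0.312.
Sum of numerator = -16.6772.
Denominator terms (r*|Q|): 4.26*|-1.96| = 8.3496; 3.71*|-0.29| = 1.0759.
2 * sum of denominator = 2 * 9.4255 = 18.851.
dQ = --16.6772 / 18.851 = 0.8847 m^3/s.

0.8847


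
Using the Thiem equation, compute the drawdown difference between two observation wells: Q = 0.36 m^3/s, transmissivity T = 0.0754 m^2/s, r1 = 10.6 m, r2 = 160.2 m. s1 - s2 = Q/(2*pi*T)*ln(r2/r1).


Thiem equation: s1 - s2 = Q/(2*pi*T) * ln(r2/r1).
ln(r2/r1) = ln(160.2/10.6) = 2.7156.
Q/(2*pi*T) = 0.36 / (2*pi*0.0754) = 0.36 / 0.4738 = 0.7599.
s1 - s2 = 0.7599 * 2.7156 = 2.0635 m.

2.0635


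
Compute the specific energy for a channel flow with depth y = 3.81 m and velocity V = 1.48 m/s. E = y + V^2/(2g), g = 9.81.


Specific energy E = y + V^2/(2g).
Velocity head = V^2/(2g) = 1.48^2 / (2*9.81) = 2.1904 / 19.62 = 0.1116 m.
E = 3.81 + 0.1116 = 3.9216 m.

3.9216


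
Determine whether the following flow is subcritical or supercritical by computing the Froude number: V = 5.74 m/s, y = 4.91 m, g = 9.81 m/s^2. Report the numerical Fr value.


The Froude number is defined as Fr = V / sqrt(g*y).
g*y = 9.81 * 4.91 = 48.1671.
sqrt(g*y) = sqrt(48.1671) = 6.9403.
Fr = 5.74 / 6.9403 = 0.8271.
Since Fr < 1, the flow is subcritical.

0.8271


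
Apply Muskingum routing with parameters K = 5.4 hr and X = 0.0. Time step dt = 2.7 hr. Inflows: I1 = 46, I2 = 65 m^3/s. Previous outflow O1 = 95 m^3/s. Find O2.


Muskingum coefficients:
denom = 2*K*(1-X) + dt = 2*5.4*(1-0.0) + 2.7 = 13.5.
C0 = (dt - 2*K*X)/denom = (2.7 - 2*5.4*0.0)/13.5 = 0.2.
C1 = (dt + 2*K*X)/denom = (2.7 + 2*5.4*0.0)/13.5 = 0.2.
C2 = (2*K*(1-X) - dt)/denom = 0.6.
O2 = C0*I2 + C1*I1 + C2*O1
   = 0.2*65 + 0.2*46 + 0.6*95
   = 79.2 m^3/s.

79.2


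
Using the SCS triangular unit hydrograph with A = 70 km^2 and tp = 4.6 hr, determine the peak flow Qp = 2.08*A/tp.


SCS formula: Qp = 2.08 * A / tp.
Qp = 2.08 * 70 / 4.6
   = 145.6 / 4.6
   = 31.65 m^3/s per cm.

31.65


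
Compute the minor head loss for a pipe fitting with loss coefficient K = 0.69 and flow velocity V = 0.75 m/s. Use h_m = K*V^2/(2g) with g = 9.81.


Minor loss formula: h_m = K * V^2/(2g).
V^2 = 0.75^2 = 0.5625.
V^2/(2g) = 0.5625 / 19.62 = 0.0287 m.
h_m = 0.69 * 0.0287 = 0.0198 m.

0.0198


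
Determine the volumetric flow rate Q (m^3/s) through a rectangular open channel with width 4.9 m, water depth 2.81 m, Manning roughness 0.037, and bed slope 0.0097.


For a rectangular channel, the cross-sectional area A = b * y = 4.9 * 2.81 = 13.77 m^2.
The wetted perimeter P = b + 2y = 4.9 + 2*2.81 = 10.52 m.
Hydraulic radius R = A/P = 13.77/10.52 = 1.3088 m.
Velocity V = (1/n)*R^(2/3)*S^(1/2) = (1/0.037)*1.3088^(2/3)*0.0097^(1/2) = 3.185 m/s.
Discharge Q = A * V = 13.77 * 3.185 = 43.854 m^3/s.

43.854


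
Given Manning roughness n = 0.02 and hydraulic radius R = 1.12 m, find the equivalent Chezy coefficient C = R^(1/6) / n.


The Chezy coefficient relates to Manning's n through C = R^(1/6) / n.
R^(1/6) = 1.12^(1/6) = 1.019068.
C = 1.019068 / 0.02 = 50.95 m^(1/2)/s.

50.95


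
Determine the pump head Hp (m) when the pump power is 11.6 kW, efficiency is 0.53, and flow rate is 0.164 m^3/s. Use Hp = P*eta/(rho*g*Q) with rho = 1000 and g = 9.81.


Pump head formula: Hp = P * eta / (rho * g * Q).
Numerator: P * eta = 11.6 * 1000 * 0.53 = 6148.0 W.
Denominator: rho * g * Q = 1000 * 9.81 * 0.164 = 1608.84.
Hp = 6148.0 / 1608.84 = 3.82 m.

3.82


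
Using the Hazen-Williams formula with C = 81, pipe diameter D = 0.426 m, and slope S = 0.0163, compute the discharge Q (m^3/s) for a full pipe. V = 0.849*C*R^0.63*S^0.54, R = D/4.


For a full circular pipe, R = D/4 = 0.426/4 = 0.1065 m.
V = 0.849 * 81 * 0.1065^0.63 * 0.0163^0.54
  = 0.849 * 81 * 0.24391 * 0.108288
  = 1.8164 m/s.
Pipe area A = pi*D^2/4 = pi*0.426^2/4 = 0.1425 m^2.
Q = A * V = 0.1425 * 1.8164 = 0.2589 m^3/s.

0.2589


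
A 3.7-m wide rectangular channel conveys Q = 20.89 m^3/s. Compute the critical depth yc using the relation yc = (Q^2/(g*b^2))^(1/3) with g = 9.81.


Using yc = (Q^2 / (g * b^2))^(1/3):
Q^2 = 20.89^2 = 436.39.
g * b^2 = 9.81 * 3.7^2 = 9.81 * 13.69 = 134.3.
Q^2 / (g*b^2) = 436.39 / 134.3 = 3.2494.
yc = 3.2494^(1/3) = 1.4812 m.

1.4812


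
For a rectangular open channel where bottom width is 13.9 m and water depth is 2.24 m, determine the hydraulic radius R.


For a rectangular section:
Flow area A = b * y = 13.9 * 2.24 = 31.14 m^2.
Wetted perimeter P = b + 2y = 13.9 + 2*2.24 = 18.38 m.
Hydraulic radius R = A/P = 31.14 / 18.38 = 1.694 m.

1.694


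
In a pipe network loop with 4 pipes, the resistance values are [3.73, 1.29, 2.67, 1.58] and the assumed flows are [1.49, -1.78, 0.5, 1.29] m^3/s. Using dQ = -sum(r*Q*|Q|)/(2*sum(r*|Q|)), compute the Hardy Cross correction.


Numerator terms (r*Q*|Q|): 3.73*1.49*|1.49| = 8.281; 1.29*-1.78*|-1.78| = -4.0872; 2.67*0.5*|0.5| = 0.6675; 1.58*1.29*|1.29| = 2.6293.
Sum of numerator = 7.4905.
Denominator terms (r*|Q|): 3.73*|1.49| = 5.5577; 1.29*|-1.78| = 2.2962; 2.67*|0.5| = 1.335; 1.58*|1.29| = 2.0382.
2 * sum of denominator = 2 * 11.2271 = 22.4542.
dQ = -7.4905 / 22.4542 = -0.3336 m^3/s.

-0.3336


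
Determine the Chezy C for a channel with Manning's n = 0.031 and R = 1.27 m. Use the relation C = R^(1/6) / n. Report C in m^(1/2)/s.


The Chezy coefficient relates to Manning's n through C = R^(1/6) / n.
R^(1/6) = 1.27^(1/6) = 1.04064.
C = 1.04064 / 0.031 = 33.57 m^(1/2)/s.

33.57


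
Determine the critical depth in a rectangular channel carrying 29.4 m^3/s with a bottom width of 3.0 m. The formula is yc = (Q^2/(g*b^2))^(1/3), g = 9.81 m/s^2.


Using yc = (Q^2 / (g * b^2))^(1/3):
Q^2 = 29.4^2 = 864.36.
g * b^2 = 9.81 * 3.0^2 = 9.81 * 9.0 = 88.29.
Q^2 / (g*b^2) = 864.36 / 88.29 = 9.79.
yc = 9.79^(1/3) = 2.1392 m.

2.1392


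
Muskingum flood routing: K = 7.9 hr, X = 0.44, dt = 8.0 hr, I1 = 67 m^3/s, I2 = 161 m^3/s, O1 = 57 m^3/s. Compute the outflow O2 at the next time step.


Muskingum coefficients:
denom = 2*K*(1-X) + dt = 2*7.9*(1-0.44) + 8.0 = 16.848.
C0 = (dt - 2*K*X)/denom = (8.0 - 2*7.9*0.44)/16.848 = 0.0622.
C1 = (dt + 2*K*X)/denom = (8.0 + 2*7.9*0.44)/16.848 = 0.8875.
C2 = (2*K*(1-X) - dt)/denom = 0.0503.
O2 = C0*I2 + C1*I1 + C2*O1
   = 0.0622*161 + 0.8875*67 + 0.0503*57
   = 72.34 m^3/s.

72.34


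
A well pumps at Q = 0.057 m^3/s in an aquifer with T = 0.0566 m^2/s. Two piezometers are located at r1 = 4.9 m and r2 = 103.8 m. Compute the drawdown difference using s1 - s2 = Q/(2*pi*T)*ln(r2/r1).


Thiem equation: s1 - s2 = Q/(2*pi*T) * ln(r2/r1).
ln(r2/r1) = ln(103.8/4.9) = 3.0532.
Q/(2*pi*T) = 0.057 / (2*pi*0.0566) = 0.057 / 0.3556 = 0.1603.
s1 - s2 = 0.1603 * 3.0532 = 0.4894 m.

0.4894


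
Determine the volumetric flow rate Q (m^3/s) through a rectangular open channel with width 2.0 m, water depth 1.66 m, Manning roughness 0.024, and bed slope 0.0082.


For a rectangular channel, the cross-sectional area A = b * y = 2.0 * 1.66 = 3.32 m^2.
The wetted perimeter P = b + 2y = 2.0 + 2*1.66 = 5.32 m.
Hydraulic radius R = A/P = 3.32/5.32 = 0.6241 m.
Velocity V = (1/n)*R^(2/3)*S^(1/2) = (1/0.024)*0.6241^(2/3)*0.0082^(1/2) = 2.7554 m/s.
Discharge Q = A * V = 3.32 * 2.7554 = 9.148 m^3/s.

9.148


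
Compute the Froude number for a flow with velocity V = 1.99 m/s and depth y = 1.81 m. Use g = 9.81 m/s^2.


The Froude number is defined as Fr = V / sqrt(g*y).
g*y = 9.81 * 1.81 = 17.7561.
sqrt(g*y) = sqrt(17.7561) = 4.2138.
Fr = 1.99 / 4.2138 = 0.4723.

0.4723


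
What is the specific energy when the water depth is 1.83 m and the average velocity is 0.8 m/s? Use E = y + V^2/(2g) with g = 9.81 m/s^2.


Specific energy E = y + V^2/(2g).
Velocity head = V^2/(2g) = 0.8^2 / (2*9.81) = 0.64 / 19.62 = 0.0326 m.
E = 1.83 + 0.0326 = 1.8626 m.

1.8626


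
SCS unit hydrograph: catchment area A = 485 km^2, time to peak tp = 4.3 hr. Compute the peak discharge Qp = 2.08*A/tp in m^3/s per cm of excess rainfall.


SCS formula: Qp = 2.08 * A / tp.
Qp = 2.08 * 485 / 4.3
   = 1008.8 / 4.3
   = 234.6 m^3/s per cm.

234.6


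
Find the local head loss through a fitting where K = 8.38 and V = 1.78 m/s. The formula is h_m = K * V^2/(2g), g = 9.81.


Minor loss formula: h_m = K * V^2/(2g).
V^2 = 1.78^2 = 3.1684.
V^2/(2g) = 3.1684 / 19.62 = 0.1615 m.
h_m = 8.38 * 0.1615 = 1.3533 m.

1.3533


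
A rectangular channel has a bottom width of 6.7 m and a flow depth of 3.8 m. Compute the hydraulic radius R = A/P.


For a rectangular section:
Flow area A = b * y = 6.7 * 3.8 = 25.46 m^2.
Wetted perimeter P = b + 2y = 6.7 + 2*3.8 = 14.3 m.
Hydraulic radius R = A/P = 25.46 / 14.3 = 1.7804 m.

1.7804


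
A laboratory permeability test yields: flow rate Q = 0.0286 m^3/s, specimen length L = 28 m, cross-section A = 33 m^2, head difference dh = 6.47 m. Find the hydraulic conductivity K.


From K = Q*L / (A*dh):
Numerator: Q*L = 0.0286 * 28 = 0.8008.
Denominator: A*dh = 33 * 6.47 = 213.51.
K = 0.8008 / 213.51 = 0.003751 m/s.

0.003751


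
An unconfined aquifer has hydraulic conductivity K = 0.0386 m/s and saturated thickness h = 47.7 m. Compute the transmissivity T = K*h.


Transmissivity is defined as T = K * h.
T = 0.0386 * 47.7
  = 1.8412 m^2/s.

1.8412


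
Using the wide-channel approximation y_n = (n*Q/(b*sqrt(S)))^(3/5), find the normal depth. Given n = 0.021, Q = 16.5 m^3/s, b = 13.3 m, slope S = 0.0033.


We use the wide-channel approximation y_n = (n*Q/(b*sqrt(S)))^(3/5).
sqrt(S) = sqrt(0.0033) = 0.057446.
Numerator: n*Q = 0.021 * 16.5 = 0.3465.
Denominator: b*sqrt(S) = 13.3 * 0.057446 = 0.764032.
arg = 0.4535.
y_n = 0.4535^(3/5) = 0.6222 m.

0.6222


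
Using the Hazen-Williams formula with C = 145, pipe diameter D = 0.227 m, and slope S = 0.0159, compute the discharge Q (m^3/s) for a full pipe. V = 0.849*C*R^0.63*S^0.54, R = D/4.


For a full circular pipe, R = D/4 = 0.227/4 = 0.0568 m.
V = 0.849 * 145 * 0.0568^0.63 * 0.0159^0.54
  = 0.849 * 145 * 0.164058 * 0.106845
  = 2.1579 m/s.
Pipe area A = pi*D^2/4 = pi*0.227^2/4 = 0.0405 m^2.
Q = A * V = 0.0405 * 2.1579 = 0.0873 m^3/s.

0.0873


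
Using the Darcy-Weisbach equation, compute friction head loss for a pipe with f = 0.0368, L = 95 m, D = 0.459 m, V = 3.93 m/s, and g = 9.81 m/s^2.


Darcy-Weisbach equation: h_f = f * (L/D) * V^2/(2g).
f * L/D = 0.0368 * 95/0.459 = 7.6166.
V^2/(2g) = 3.93^2 / (2*9.81) = 15.4449 / 19.62 = 0.7872 m.
h_f = 7.6166 * 0.7872 = 5.996 m.

5.996


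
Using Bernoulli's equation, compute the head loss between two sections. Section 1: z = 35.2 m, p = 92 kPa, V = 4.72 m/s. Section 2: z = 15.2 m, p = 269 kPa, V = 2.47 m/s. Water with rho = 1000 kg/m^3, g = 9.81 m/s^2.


Total head at each section: H = z + p/(rho*g) + V^2/(2g).
H1 = 35.2 + 92*1000/(1000*9.81) + 4.72^2/(2*9.81)
   = 35.2 + 9.378 + 1.1355
   = 45.714 m.
H2 = 15.2 + 269*1000/(1000*9.81) + 2.47^2/(2*9.81)
   = 15.2 + 27.421 + 0.311
   = 42.932 m.
h_L = H1 - H2 = 45.714 - 42.932 = 2.782 m.

2.782


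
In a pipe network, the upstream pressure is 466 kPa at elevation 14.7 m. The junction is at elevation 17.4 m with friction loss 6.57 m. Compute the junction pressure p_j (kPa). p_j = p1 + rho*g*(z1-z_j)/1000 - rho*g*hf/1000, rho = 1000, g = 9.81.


Junction pressure: p_j = p1 + rho*g*(z1 - z_j)/1000 - rho*g*hf/1000.
Elevation term = 1000*9.81*(14.7 - 17.4)/1000 = -26.487 kPa.
Friction term = 1000*9.81*6.57/1000 = 64.452 kPa.
p_j = 466 + -26.487 - 64.452 = 375.06 kPa.

375.06


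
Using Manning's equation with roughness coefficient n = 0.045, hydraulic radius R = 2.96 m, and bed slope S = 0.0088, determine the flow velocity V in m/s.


Manning's equation gives V = (1/n) * R^(2/3) * S^(1/2).
First, compute R^(2/3) = 2.96^(2/3) = 2.0616.
Next, S^(1/2) = 0.0088^(1/2) = 0.093808.
Then 1/n = 1/0.045 = 22.22.
V = 22.22 * 2.0616 * 0.093808 = 4.2976 m/s.

4.2976


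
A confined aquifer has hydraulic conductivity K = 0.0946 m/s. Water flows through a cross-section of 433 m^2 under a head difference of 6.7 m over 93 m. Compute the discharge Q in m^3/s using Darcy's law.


Darcy's law: Q = K * A * i, where i = dh/L.
Hydraulic gradient i = 6.7 / 93 = 0.072043.
Q = 0.0946 * 433 * 0.072043
  = 2.951 m^3/s.

2.951


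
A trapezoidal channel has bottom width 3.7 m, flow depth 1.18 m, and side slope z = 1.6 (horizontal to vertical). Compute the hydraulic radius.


For a trapezoidal section with side slope z:
A = (b + z*y)*y = (3.7 + 1.6*1.18)*1.18 = 6.594 m^2.
P = b + 2*y*sqrt(1 + z^2) = 3.7 + 2*1.18*sqrt(1 + 1.6^2) = 8.153 m.
R = A/P = 6.594 / 8.153 = 0.8088 m.

0.8088


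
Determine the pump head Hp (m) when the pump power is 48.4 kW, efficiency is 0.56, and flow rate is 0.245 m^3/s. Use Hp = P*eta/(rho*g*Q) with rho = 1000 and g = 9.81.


Pump head formula: Hp = P * eta / (rho * g * Q).
Numerator: P * eta = 48.4 * 1000 * 0.56 = 27104.0 W.
Denominator: rho * g * Q = 1000 * 9.81 * 0.245 = 2403.45.
Hp = 27104.0 / 2403.45 = 11.28 m.

11.28


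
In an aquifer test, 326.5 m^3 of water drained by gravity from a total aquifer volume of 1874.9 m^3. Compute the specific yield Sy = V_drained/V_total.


Specific yield Sy = Volume drained / Total volume.
Sy = 326.5 / 1874.9
   = 0.1741.

0.1741


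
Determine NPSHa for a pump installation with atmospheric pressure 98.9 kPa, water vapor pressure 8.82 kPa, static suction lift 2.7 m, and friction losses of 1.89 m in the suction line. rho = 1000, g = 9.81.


NPSHa = p_atm/(rho*g) - z_s - hf_s - p_vap/(rho*g).
p_atm/(rho*g) = 98.9*1000 / (1000*9.81) = 10.082 m.
p_vap/(rho*g) = 8.82*1000 / (1000*9.81) = 0.899 m.
NPSHa = 10.082 - 2.7 - 1.89 - 0.899
      = 4.59 m.

4.59


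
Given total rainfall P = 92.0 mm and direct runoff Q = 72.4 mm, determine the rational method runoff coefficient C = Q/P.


The runoff coefficient C = runoff depth / rainfall depth.
C = 72.4 / 92.0
  = 0.787.

0.787


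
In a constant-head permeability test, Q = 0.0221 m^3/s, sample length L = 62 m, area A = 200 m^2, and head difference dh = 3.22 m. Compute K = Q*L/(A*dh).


From K = Q*L / (A*dh):
Numerator: Q*L = 0.0221 * 62 = 1.3702.
Denominator: A*dh = 200 * 3.22 = 644.0.
K = 1.3702 / 644.0 = 0.002128 m/s.

0.002128


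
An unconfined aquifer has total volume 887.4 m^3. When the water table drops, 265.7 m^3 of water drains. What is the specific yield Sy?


Specific yield Sy = Volume drained / Total volume.
Sy = 265.7 / 887.4
   = 0.2994.

0.2994


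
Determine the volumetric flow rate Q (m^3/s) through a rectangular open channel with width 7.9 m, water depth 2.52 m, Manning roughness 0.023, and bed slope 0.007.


For a rectangular channel, the cross-sectional area A = b * y = 7.9 * 2.52 = 19.91 m^2.
The wetted perimeter P = b + 2y = 7.9 + 2*2.52 = 12.94 m.
Hydraulic radius R = A/P = 19.91/12.94 = 1.5385 m.
Velocity V = (1/n)*R^(2/3)*S^(1/2) = (1/0.023)*1.5385^(2/3)*0.007^(1/2) = 4.8479 m/s.
Discharge Q = A * V = 19.91 * 4.8479 = 96.511 m^3/s.

96.511


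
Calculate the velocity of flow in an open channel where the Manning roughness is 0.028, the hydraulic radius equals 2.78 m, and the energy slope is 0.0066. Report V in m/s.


Manning's equation gives V = (1/n) * R^(2/3) * S^(1/2).
First, compute R^(2/3) = 2.78^(2/3) = 1.9771.
Next, S^(1/2) = 0.0066^(1/2) = 0.08124.
Then 1/n = 1/0.028 = 35.71.
V = 35.71 * 1.9771 * 0.08124 = 5.7365 m/s.

5.7365


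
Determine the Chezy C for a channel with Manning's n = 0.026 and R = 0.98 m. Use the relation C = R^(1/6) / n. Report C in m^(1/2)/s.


The Chezy coefficient relates to Manning's n through C = R^(1/6) / n.
R^(1/6) = 0.98^(1/6) = 0.996639.
C = 0.996639 / 0.026 = 38.33 m^(1/2)/s.

38.33


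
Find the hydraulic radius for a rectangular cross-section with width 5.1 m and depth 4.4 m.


For a rectangular section:
Flow area A = b * y = 5.1 * 4.4 = 22.44 m^2.
Wetted perimeter P = b + 2y = 5.1 + 2*4.4 = 13.9 m.
Hydraulic radius R = A/P = 22.44 / 13.9 = 1.6144 m.

1.6144


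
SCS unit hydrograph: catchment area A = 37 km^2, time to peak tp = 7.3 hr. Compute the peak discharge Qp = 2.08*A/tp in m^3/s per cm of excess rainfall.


SCS formula: Qp = 2.08 * A / tp.
Qp = 2.08 * 37 / 7.3
   = 76.96 / 7.3
   = 10.54 m^3/s per cm.

10.54


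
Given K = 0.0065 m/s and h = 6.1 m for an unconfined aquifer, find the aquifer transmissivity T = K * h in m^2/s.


Transmissivity is defined as T = K * h.
T = 0.0065 * 6.1
  = 0.0396 m^2/s.

0.0396


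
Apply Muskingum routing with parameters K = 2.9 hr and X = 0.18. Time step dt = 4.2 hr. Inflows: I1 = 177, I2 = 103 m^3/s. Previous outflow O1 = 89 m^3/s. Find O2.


Muskingum coefficients:
denom = 2*K*(1-X) + dt = 2*2.9*(1-0.18) + 4.2 = 8.956.
C0 = (dt - 2*K*X)/denom = (4.2 - 2*2.9*0.18)/8.956 = 0.3524.
C1 = (dt + 2*K*X)/denom = (4.2 + 2*2.9*0.18)/8.956 = 0.5855.
C2 = (2*K*(1-X) - dt)/denom = 0.0621.
O2 = C0*I2 + C1*I1 + C2*O1
   = 0.3524*103 + 0.5855*177 + 0.0621*89
   = 145.46 m^3/s.

145.46


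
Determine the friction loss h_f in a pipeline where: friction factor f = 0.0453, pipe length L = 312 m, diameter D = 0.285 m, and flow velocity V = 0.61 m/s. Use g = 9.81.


Darcy-Weisbach equation: h_f = f * (L/D) * V^2/(2g).
f * L/D = 0.0453 * 312/0.285 = 49.5916.
V^2/(2g) = 0.61^2 / (2*9.81) = 0.3721 / 19.62 = 0.019 m.
h_f = 49.5916 * 0.019 = 0.941 m.

0.941


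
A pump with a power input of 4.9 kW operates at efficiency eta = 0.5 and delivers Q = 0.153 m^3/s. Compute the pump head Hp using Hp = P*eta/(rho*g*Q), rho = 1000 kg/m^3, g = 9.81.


Pump head formula: Hp = P * eta / (rho * g * Q).
Numerator: P * eta = 4.9 * 1000 * 0.5 = 2450.0 W.
Denominator: rho * g * Q = 1000 * 9.81 * 0.153 = 1500.93.
Hp = 2450.0 / 1500.93 = 1.63 m.

1.63


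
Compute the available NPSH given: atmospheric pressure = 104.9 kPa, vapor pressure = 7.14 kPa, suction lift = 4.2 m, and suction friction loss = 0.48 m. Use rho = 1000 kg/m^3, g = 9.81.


NPSHa = p_atm/(rho*g) - z_s - hf_s - p_vap/(rho*g).
p_atm/(rho*g) = 104.9*1000 / (1000*9.81) = 10.693 m.
p_vap/(rho*g) = 7.14*1000 / (1000*9.81) = 0.728 m.
NPSHa = 10.693 - 4.2 - 0.48 - 0.728
      = 5.29 m.

5.29


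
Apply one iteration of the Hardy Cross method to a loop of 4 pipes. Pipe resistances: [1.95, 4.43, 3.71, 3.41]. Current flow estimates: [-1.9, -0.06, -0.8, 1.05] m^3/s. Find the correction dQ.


Numerator terms (r*Q*|Q|): 1.95*-1.9*|-1.9| = -7.0395; 4.43*-0.06*|-0.06| = -0.0159; 3.71*-0.8*|-0.8| = -2.3744; 3.41*1.05*|1.05| = 3.7595.
Sum of numerator = -5.6703.
Denominator terms (r*|Q|): 1.95*|-1.9| = 3.705; 4.43*|-0.06| = 0.2658; 3.71*|-0.8| = 2.968; 3.41*|1.05| = 3.5805.
2 * sum of denominator = 2 * 10.5193 = 21.0386.
dQ = --5.6703 / 21.0386 = 0.2695 m^3/s.

0.2695


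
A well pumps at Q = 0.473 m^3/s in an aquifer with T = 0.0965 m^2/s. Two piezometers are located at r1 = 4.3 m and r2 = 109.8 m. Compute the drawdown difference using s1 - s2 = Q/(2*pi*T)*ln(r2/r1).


Thiem equation: s1 - s2 = Q/(2*pi*T) * ln(r2/r1).
ln(r2/r1) = ln(109.8/4.3) = 3.24.
Q/(2*pi*T) = 0.473 / (2*pi*0.0965) = 0.473 / 0.6063 = 0.7801.
s1 - s2 = 0.7801 * 3.24 = 2.5276 m.

2.5276


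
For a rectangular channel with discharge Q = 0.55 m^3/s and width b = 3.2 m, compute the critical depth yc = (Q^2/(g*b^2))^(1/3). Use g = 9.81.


Using yc = (Q^2 / (g * b^2))^(1/3):
Q^2 = 0.55^2 = 0.3.
g * b^2 = 9.81 * 3.2^2 = 9.81 * 10.24 = 100.45.
Q^2 / (g*b^2) = 0.3 / 100.45 = 0.003.
yc = 0.003^(1/3) = 0.1444 m.

0.1444


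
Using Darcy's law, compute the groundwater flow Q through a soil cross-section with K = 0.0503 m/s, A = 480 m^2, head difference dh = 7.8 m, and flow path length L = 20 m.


Darcy's law: Q = K * A * i, where i = dh/L.
Hydraulic gradient i = 7.8 / 20 = 0.39.
Q = 0.0503 * 480 * 0.39
  = 9.4162 m^3/s.

9.4162


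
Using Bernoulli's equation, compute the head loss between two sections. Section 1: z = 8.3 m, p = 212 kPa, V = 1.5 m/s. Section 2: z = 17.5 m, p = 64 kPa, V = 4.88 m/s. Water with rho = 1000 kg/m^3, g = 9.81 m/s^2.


Total head at each section: H = z + p/(rho*g) + V^2/(2g).
H1 = 8.3 + 212*1000/(1000*9.81) + 1.5^2/(2*9.81)
   = 8.3 + 21.611 + 0.1147
   = 30.025 m.
H2 = 17.5 + 64*1000/(1000*9.81) + 4.88^2/(2*9.81)
   = 17.5 + 6.524 + 1.2138
   = 25.238 m.
h_L = H1 - H2 = 30.025 - 25.238 = 4.788 m.

4.788


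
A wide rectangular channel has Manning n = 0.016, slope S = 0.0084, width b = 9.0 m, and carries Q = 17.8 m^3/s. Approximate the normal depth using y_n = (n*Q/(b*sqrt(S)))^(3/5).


We use the wide-channel approximation y_n = (n*Q/(b*sqrt(S)))^(3/5).
sqrt(S) = sqrt(0.0084) = 0.091652.
Numerator: n*Q = 0.016 * 17.8 = 0.2848.
Denominator: b*sqrt(S) = 9.0 * 0.091652 = 0.824868.
arg = 0.3453.
y_n = 0.3453^(3/5) = 0.5283 m.

0.5283


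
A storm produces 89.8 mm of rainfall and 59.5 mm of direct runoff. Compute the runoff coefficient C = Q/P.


The runoff coefficient C = runoff depth / rainfall depth.
C = 59.5 / 89.8
  = 0.6626.

0.6626


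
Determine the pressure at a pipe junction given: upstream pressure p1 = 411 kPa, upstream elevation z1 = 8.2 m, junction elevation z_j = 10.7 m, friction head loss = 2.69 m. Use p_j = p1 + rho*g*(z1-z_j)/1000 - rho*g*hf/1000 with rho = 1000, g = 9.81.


Junction pressure: p_j = p1 + rho*g*(z1 - z_j)/1000 - rho*g*hf/1000.
Elevation term = 1000*9.81*(8.2 - 10.7)/1000 = -24.525 kPa.
Friction term = 1000*9.81*2.69/1000 = 26.389 kPa.
p_j = 411 + -24.525 - 26.389 = 360.09 kPa.

360.09


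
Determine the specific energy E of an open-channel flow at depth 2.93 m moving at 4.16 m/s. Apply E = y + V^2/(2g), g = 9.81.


Specific energy E = y + V^2/(2g).
Velocity head = V^2/(2g) = 4.16^2 / (2*9.81) = 17.3056 / 19.62 = 0.882 m.
E = 2.93 + 0.882 = 3.812 m.

3.812


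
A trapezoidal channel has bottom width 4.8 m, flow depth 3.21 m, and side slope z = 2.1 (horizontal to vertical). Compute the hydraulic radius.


For a trapezoidal section with side slope z:
A = (b + z*y)*y = (4.8 + 2.1*3.21)*3.21 = 37.047 m^2.
P = b + 2*y*sqrt(1 + z^2) = 4.8 + 2*3.21*sqrt(1 + 2.1^2) = 19.733 m.
R = A/P = 37.047 / 19.733 = 1.8774 m.

1.8774


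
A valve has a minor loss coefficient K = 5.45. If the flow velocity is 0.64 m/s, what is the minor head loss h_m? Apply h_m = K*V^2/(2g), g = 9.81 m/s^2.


Minor loss formula: h_m = K * V^2/(2g).
V^2 = 0.64^2 = 0.4096.
V^2/(2g) = 0.4096 / 19.62 = 0.0209 m.
h_m = 5.45 * 0.0209 = 0.1138 m.

0.1138


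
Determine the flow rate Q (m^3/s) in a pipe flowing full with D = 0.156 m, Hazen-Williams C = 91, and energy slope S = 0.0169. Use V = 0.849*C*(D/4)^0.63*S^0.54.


For a full circular pipe, R = D/4 = 0.156/4 = 0.039 m.
V = 0.849 * 91 * 0.039^0.63 * 0.0169^0.54
  = 0.849 * 91 * 0.12953 * 0.110423
  = 1.105 m/s.
Pipe area A = pi*D^2/4 = pi*0.156^2/4 = 0.0191 m^2.
Q = A * V = 0.0191 * 1.105 = 0.0211 m^3/s.

0.0211


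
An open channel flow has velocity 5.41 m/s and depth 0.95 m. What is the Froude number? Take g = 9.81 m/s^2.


The Froude number is defined as Fr = V / sqrt(g*y).
g*y = 9.81 * 0.95 = 9.3195.
sqrt(g*y) = sqrt(9.3195) = 3.0528.
Fr = 5.41 / 3.0528 = 1.7722.

1.7722


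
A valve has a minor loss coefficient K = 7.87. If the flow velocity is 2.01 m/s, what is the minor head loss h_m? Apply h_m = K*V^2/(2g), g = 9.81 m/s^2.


Minor loss formula: h_m = K * V^2/(2g).
V^2 = 2.01^2 = 4.0401.
V^2/(2g) = 4.0401 / 19.62 = 0.2059 m.
h_m = 7.87 * 0.2059 = 1.6206 m.

1.6206


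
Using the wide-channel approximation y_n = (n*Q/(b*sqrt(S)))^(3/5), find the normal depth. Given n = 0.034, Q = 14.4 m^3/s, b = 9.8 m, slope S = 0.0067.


We use the wide-channel approximation y_n = (n*Q/(b*sqrt(S)))^(3/5).
sqrt(S) = sqrt(0.0067) = 0.081854.
Numerator: n*Q = 0.034 * 14.4 = 0.4896.
Denominator: b*sqrt(S) = 9.8 * 0.081854 = 0.802169.
arg = 0.6103.
y_n = 0.6103^(3/5) = 0.7436 m.

0.7436


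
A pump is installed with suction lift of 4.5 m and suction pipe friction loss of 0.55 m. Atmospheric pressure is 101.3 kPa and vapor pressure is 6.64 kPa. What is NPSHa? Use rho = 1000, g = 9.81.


NPSHa = p_atm/(rho*g) - z_s - hf_s - p_vap/(rho*g).
p_atm/(rho*g) = 101.3*1000 / (1000*9.81) = 10.326 m.
p_vap/(rho*g) = 6.64*1000 / (1000*9.81) = 0.677 m.
NPSHa = 10.326 - 4.5 - 0.55 - 0.677
      = 4.6 m.

4.6


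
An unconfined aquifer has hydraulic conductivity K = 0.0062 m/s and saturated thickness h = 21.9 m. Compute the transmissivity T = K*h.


Transmissivity is defined as T = K * h.
T = 0.0062 * 21.9
  = 0.1358 m^2/s.

0.1358


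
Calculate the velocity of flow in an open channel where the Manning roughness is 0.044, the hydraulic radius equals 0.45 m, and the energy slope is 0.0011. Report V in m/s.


Manning's equation gives V = (1/n) * R^(2/3) * S^(1/2).
First, compute R^(2/3) = 0.45^(2/3) = 0.5872.
Next, S^(1/2) = 0.0011^(1/2) = 0.033166.
Then 1/n = 1/0.044 = 22.73.
V = 22.73 * 0.5872 * 0.033166 = 0.4426 m/s.

0.4426


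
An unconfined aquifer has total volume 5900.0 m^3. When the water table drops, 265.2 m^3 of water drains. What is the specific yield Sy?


Specific yield Sy = Volume drained / Total volume.
Sy = 265.2 / 5900.0
   = 0.0449.

0.0449


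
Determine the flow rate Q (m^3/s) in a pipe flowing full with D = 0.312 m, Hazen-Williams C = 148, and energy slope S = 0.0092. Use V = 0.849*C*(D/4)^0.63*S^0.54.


For a full circular pipe, R = D/4 = 0.312/4 = 0.078 m.
V = 0.849 * 148 * 0.078^0.63 * 0.0092^0.54
  = 0.849 * 148 * 0.200456 * 0.079514
  = 2.0028 m/s.
Pipe area A = pi*D^2/4 = pi*0.312^2/4 = 0.0765 m^2.
Q = A * V = 0.0765 * 2.0028 = 0.1531 m^3/s.

0.1531


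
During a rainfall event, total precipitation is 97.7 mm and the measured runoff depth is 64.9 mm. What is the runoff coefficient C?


The runoff coefficient C = runoff depth / rainfall depth.
C = 64.9 / 97.7
  = 0.6643.

0.6643


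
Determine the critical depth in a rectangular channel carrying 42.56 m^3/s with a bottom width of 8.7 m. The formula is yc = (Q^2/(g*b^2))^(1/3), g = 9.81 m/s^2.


Using yc = (Q^2 / (g * b^2))^(1/3):
Q^2 = 42.56^2 = 1811.35.
g * b^2 = 9.81 * 8.7^2 = 9.81 * 75.69 = 742.52.
Q^2 / (g*b^2) = 1811.35 / 742.52 = 2.4395.
yc = 2.4395^(1/3) = 1.3462 m.

1.3462


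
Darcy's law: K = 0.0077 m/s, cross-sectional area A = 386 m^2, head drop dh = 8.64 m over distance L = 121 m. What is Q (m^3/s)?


Darcy's law: Q = K * A * i, where i = dh/L.
Hydraulic gradient i = 8.64 / 121 = 0.071405.
Q = 0.0077 * 386 * 0.071405
  = 0.2122 m^3/s.

0.2122


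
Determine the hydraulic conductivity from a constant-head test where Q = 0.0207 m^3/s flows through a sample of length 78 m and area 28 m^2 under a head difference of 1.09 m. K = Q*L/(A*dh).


From K = Q*L / (A*dh):
Numerator: Q*L = 0.0207 * 78 = 1.6146.
Denominator: A*dh = 28 * 1.09 = 30.52.
K = 1.6146 / 30.52 = 0.052903 m/s.

0.052903


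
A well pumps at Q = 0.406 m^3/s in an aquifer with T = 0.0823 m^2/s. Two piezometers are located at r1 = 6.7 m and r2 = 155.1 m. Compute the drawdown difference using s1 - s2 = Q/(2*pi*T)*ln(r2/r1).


Thiem equation: s1 - s2 = Q/(2*pi*T) * ln(r2/r1).
ln(r2/r1) = ln(155.1/6.7) = 3.142.
Q/(2*pi*T) = 0.406 / (2*pi*0.0823) = 0.406 / 0.5171 = 0.7851.
s1 - s2 = 0.7851 * 3.142 = 2.4669 m.

2.4669


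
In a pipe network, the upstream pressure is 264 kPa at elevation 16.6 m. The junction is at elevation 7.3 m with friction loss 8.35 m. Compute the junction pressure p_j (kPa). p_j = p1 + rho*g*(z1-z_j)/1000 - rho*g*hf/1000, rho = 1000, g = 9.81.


Junction pressure: p_j = p1 + rho*g*(z1 - z_j)/1000 - rho*g*hf/1000.
Elevation term = 1000*9.81*(16.6 - 7.3)/1000 = 91.233 kPa.
Friction term = 1000*9.81*8.35/1000 = 81.913 kPa.
p_j = 264 + 91.233 - 81.913 = 273.32 kPa.

273.32


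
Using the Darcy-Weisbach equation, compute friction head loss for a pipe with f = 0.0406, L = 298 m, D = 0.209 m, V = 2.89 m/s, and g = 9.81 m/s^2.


Darcy-Weisbach equation: h_f = f * (L/D) * V^2/(2g).
f * L/D = 0.0406 * 298/0.209 = 57.889.
V^2/(2g) = 2.89^2 / (2*9.81) = 8.3521 / 19.62 = 0.4257 m.
h_f = 57.889 * 0.4257 = 24.643 m.

24.643


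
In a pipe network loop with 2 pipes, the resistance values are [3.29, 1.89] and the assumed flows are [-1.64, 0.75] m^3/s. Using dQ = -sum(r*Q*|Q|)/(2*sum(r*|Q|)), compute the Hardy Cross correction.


Numerator terms (r*Q*|Q|): 3.29*-1.64*|-1.64| = -8.8488; 1.89*0.75*|0.75| = 1.0631.
Sum of numerator = -7.7857.
Denominator terms (r*|Q|): 3.29*|-1.64| = 5.3956; 1.89*|0.75| = 1.4175.
2 * sum of denominator = 2 * 6.8131 = 13.6262.
dQ = --7.7857 / 13.6262 = 0.5714 m^3/s.

0.5714


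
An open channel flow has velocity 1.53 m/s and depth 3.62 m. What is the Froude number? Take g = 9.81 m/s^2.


The Froude number is defined as Fr = V / sqrt(g*y).
g*y = 9.81 * 3.62 = 35.5122.
sqrt(g*y) = sqrt(35.5122) = 5.9592.
Fr = 1.53 / 5.9592 = 0.2567.

0.2567


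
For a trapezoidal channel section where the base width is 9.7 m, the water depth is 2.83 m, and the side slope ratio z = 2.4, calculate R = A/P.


For a trapezoidal section with side slope z:
A = (b + z*y)*y = (9.7 + 2.4*2.83)*2.83 = 46.672 m^2.
P = b + 2*y*sqrt(1 + z^2) = 9.7 + 2*2.83*sqrt(1 + 2.4^2) = 24.416 m.
R = A/P = 46.672 / 24.416 = 1.9115 m.

1.9115


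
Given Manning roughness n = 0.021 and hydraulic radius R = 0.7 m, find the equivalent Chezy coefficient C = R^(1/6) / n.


The Chezy coefficient relates to Manning's n through C = R^(1/6) / n.
R^(1/6) = 0.7^(1/6) = 0.942287.
C = 0.942287 / 0.021 = 44.87 m^(1/2)/s.

44.87


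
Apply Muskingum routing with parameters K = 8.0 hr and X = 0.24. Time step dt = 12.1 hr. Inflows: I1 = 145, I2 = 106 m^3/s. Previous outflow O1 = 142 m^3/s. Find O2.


Muskingum coefficients:
denom = 2*K*(1-X) + dt = 2*8.0*(1-0.24) + 12.1 = 24.26.
C0 = (dt - 2*K*X)/denom = (12.1 - 2*8.0*0.24)/24.26 = 0.3405.
C1 = (dt + 2*K*X)/denom = (12.1 + 2*8.0*0.24)/24.26 = 0.657.
C2 = (2*K*(1-X) - dt)/denom = 0.0025.
O2 = C0*I2 + C1*I1 + C2*O1
   = 0.3405*106 + 0.657*145 + 0.0025*142
   = 131.71 m^3/s.

131.71


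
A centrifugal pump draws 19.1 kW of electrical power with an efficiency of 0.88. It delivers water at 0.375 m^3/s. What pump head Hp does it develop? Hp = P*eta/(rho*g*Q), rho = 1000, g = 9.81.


Pump head formula: Hp = P * eta / (rho * g * Q).
Numerator: P * eta = 19.1 * 1000 * 0.88 = 16808.0 W.
Denominator: rho * g * Q = 1000 * 9.81 * 0.375 = 3678.75.
Hp = 16808.0 / 3678.75 = 4.57 m.

4.57


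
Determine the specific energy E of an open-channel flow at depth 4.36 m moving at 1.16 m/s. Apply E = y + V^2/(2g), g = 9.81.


Specific energy E = y + V^2/(2g).
Velocity head = V^2/(2g) = 1.16^2 / (2*9.81) = 1.3456 / 19.62 = 0.0686 m.
E = 4.36 + 0.0686 = 4.4286 m.

4.4286


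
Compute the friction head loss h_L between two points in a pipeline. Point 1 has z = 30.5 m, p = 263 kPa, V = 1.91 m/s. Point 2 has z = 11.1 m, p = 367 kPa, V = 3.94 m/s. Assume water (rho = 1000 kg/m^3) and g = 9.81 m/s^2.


Total head at each section: H = z + p/(rho*g) + V^2/(2g).
H1 = 30.5 + 263*1000/(1000*9.81) + 1.91^2/(2*9.81)
   = 30.5 + 26.809 + 0.1859
   = 57.495 m.
H2 = 11.1 + 367*1000/(1000*9.81) + 3.94^2/(2*9.81)
   = 11.1 + 37.411 + 0.7912
   = 49.302 m.
h_L = H1 - H2 = 57.495 - 49.302 = 8.193 m.

8.193


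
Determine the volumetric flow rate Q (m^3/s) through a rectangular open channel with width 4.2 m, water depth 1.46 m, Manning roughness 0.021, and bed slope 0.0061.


For a rectangular channel, the cross-sectional area A = b * y = 4.2 * 1.46 = 6.13 m^2.
The wetted perimeter P = b + 2y = 4.2 + 2*1.46 = 7.12 m.
Hydraulic radius R = A/P = 6.13/7.12 = 0.8612 m.
Velocity V = (1/n)*R^(2/3)*S^(1/2) = (1/0.021)*0.8612^(2/3)*0.0061^(1/2) = 3.3666 m/s.
Discharge Q = A * V = 6.13 * 3.3666 = 20.644 m^3/s.

20.644


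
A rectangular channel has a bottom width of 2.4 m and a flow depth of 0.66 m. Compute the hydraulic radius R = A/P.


For a rectangular section:
Flow area A = b * y = 2.4 * 0.66 = 1.58 m^2.
Wetted perimeter P = b + 2y = 2.4 + 2*0.66 = 3.72 m.
Hydraulic radius R = A/P = 1.58 / 3.72 = 0.4258 m.

0.4258


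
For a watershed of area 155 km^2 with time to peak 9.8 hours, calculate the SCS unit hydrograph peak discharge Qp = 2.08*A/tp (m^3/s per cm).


SCS formula: Qp = 2.08 * A / tp.
Qp = 2.08 * 155 / 9.8
   = 322.4 / 9.8
   = 32.9 m^3/s per cm.

32.9


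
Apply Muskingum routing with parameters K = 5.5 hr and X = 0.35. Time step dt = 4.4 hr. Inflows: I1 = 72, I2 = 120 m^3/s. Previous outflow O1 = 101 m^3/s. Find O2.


Muskingum coefficients:
denom = 2*K*(1-X) + dt = 2*5.5*(1-0.35) + 4.4 = 11.55.
C0 = (dt - 2*K*X)/denom = (4.4 - 2*5.5*0.35)/11.55 = 0.0476.
C1 = (dt + 2*K*X)/denom = (4.4 + 2*5.5*0.35)/11.55 = 0.7143.
C2 = (2*K*(1-X) - dt)/denom = 0.2381.
O2 = C0*I2 + C1*I1 + C2*O1
   = 0.0476*120 + 0.7143*72 + 0.2381*101
   = 81.19 m^3/s.

81.19


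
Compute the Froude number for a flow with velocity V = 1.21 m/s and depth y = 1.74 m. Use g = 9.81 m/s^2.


The Froude number is defined as Fr = V / sqrt(g*y).
g*y = 9.81 * 1.74 = 17.0694.
sqrt(g*y) = sqrt(17.0694) = 4.1315.
Fr = 1.21 / 4.1315 = 0.2929.

0.2929


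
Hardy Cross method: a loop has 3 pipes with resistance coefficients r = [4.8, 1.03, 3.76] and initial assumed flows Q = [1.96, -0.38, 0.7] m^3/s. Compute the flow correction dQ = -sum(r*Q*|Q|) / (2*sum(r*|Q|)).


Numerator terms (r*Q*|Q|): 4.8*1.96*|1.96| = 18.4397; 1.03*-0.38*|-0.38| = -0.1487; 3.76*0.7*|0.7| = 1.8424.
Sum of numerator = 20.1333.
Denominator terms (r*|Q|): 4.8*|1.96| = 9.408; 1.03*|-0.38| = 0.3914; 3.76*|0.7| = 2.632.
2 * sum of denominator = 2 * 12.4314 = 24.8628.
dQ = -20.1333 / 24.8628 = -0.8098 m^3/s.

-0.8098


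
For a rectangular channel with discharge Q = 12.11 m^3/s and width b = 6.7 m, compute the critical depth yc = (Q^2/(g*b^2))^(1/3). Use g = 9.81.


Using yc = (Q^2 / (g * b^2))^(1/3):
Q^2 = 12.11^2 = 146.65.
g * b^2 = 9.81 * 6.7^2 = 9.81 * 44.89 = 440.37.
Q^2 / (g*b^2) = 146.65 / 440.37 = 0.333.
yc = 0.333^(1/3) = 0.6931 m.

0.6931


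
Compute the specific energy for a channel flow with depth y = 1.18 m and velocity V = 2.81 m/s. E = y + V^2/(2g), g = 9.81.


Specific energy E = y + V^2/(2g).
Velocity head = V^2/(2g) = 2.81^2 / (2*9.81) = 7.8961 / 19.62 = 0.4025 m.
E = 1.18 + 0.4025 = 1.5825 m.

1.5825


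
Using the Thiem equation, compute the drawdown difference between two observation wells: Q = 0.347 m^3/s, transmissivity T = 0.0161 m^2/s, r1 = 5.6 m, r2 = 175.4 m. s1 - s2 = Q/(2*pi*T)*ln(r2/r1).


Thiem equation: s1 - s2 = Q/(2*pi*T) * ln(r2/r1).
ln(r2/r1) = ln(175.4/5.6) = 3.4443.
Q/(2*pi*T) = 0.347 / (2*pi*0.0161) = 0.347 / 0.1012 = 3.4302.
s1 - s2 = 3.4302 * 3.4443 = 11.8148 m.

11.8148


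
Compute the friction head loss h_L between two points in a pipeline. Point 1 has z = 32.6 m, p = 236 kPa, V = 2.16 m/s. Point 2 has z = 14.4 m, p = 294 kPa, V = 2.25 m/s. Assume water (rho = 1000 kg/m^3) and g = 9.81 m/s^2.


Total head at each section: H = z + p/(rho*g) + V^2/(2g).
H1 = 32.6 + 236*1000/(1000*9.81) + 2.16^2/(2*9.81)
   = 32.6 + 24.057 + 0.2378
   = 56.895 m.
H2 = 14.4 + 294*1000/(1000*9.81) + 2.25^2/(2*9.81)
   = 14.4 + 29.969 + 0.258
   = 44.627 m.
h_L = H1 - H2 = 56.895 - 44.627 = 12.267 m.

12.267
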